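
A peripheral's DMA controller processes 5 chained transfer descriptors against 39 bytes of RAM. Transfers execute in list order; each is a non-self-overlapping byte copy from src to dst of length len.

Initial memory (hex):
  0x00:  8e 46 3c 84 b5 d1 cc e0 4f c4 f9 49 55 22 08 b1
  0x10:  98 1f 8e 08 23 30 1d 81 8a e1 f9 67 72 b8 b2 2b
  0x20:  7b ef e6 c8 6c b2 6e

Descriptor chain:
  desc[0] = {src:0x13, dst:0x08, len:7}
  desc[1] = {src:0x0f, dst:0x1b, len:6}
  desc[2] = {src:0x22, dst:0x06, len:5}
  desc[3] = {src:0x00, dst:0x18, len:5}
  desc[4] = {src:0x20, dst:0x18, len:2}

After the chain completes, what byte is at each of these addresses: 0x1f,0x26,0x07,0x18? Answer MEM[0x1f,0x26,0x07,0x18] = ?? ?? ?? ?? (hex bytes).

MEM[0x1f,0x26,0x07,0x18] = 08 6e c8 23

  after D0: wrote 7B at 0x08 = 0823301d818ae1
  after D1: wrote 6B at 0x1b = b1981f8e0823
  after D2: wrote 5B at 0x06 = e6c86cb26e
  after D3: wrote 5B at 0x18 = 8e463c84b5
  after D4: wrote 2B at 0x18 = 23ef
query mem[0x1f]=0x08, mem[0x26]=0x6e, mem[0x07]=0xc8, mem[0x18]=0x23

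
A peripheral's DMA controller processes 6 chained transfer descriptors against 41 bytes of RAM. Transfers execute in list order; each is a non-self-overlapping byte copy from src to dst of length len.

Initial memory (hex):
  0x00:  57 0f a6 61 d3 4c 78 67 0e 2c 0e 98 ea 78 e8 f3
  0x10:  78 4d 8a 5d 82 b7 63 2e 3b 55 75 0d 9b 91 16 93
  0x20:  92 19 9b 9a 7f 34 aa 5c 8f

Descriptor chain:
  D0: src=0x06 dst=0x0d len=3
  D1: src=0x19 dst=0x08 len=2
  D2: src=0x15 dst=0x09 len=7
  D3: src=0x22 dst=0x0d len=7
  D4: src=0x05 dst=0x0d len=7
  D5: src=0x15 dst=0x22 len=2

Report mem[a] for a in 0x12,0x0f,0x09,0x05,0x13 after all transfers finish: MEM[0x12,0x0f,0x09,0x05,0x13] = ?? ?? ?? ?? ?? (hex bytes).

[0] 0x06->0x0d len=3 : 78 67 0e
[1] 0x19->0x08 len=2 : 55 75
[2] 0x15->0x09 len=7 : b7 63 2e 3b 55 75 0d
[3] 0x22->0x0d len=7 : 9b 9a 7f 34 aa 5c 8f
[4] 0x05->0x0d len=7 : 4c 78 67 55 b7 63 2e
[5] 0x15->0x22 len=2 : b7 63
query mem[0x12]=0x63, mem[0x0f]=0x67, mem[0x09]=0xb7, mem[0x05]=0x4c, mem[0x13]=0x2e

MEM[0x12,0x0f,0x09,0x05,0x13] = 63 67 b7 4c 2e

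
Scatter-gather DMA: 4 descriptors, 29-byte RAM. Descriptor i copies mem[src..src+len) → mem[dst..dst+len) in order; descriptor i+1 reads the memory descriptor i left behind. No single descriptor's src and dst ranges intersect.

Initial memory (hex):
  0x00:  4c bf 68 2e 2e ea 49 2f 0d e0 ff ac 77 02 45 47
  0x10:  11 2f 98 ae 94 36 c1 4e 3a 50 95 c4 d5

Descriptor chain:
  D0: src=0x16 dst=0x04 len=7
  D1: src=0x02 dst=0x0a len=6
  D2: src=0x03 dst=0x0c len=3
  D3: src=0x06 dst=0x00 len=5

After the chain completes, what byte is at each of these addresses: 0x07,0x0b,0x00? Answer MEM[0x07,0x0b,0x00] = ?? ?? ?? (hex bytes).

MEM[0x07,0x0b,0x00] = 50 2e 3a

#0 dst[0x04+7] := {0xc1,0x4e,0x3a,0x50,0x95,0xc4,0xd5}
#1 dst[0x0a+6] := {0x68,0x2e,0xc1,0x4e,0x3a,0x50}
#2 dst[0x0c+3] := {0x2e,0xc1,0x4e}
#3 dst[0x00+5] := {0x3a,0x50,0x95,0xc4,0x68}
query mem[0x07]=0x50, mem[0x0b]=0x2e, mem[0x00]=0x3a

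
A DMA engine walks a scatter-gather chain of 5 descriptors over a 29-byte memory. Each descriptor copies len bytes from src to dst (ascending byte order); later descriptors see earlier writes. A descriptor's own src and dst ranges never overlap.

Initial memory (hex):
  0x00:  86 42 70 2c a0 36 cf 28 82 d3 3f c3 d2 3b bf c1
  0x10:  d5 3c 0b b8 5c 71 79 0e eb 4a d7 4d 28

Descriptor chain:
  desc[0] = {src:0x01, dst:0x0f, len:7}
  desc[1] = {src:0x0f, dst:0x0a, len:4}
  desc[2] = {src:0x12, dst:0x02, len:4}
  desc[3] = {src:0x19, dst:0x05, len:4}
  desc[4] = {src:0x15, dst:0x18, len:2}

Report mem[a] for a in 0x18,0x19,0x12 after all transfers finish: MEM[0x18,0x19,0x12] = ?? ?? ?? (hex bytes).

MEM[0x18,0x19,0x12] = 28 79 a0

D0: mem[0x0f..0x15] <- [42 70 2c a0 36 cf 28]
D1: mem[0x0a..0x0d] <- [42 70 2c a0]
D2: mem[0x02..0x05] <- [a0 36 cf 28]
D3: mem[0x05..0x08] <- [4a d7 4d 28]
D4: mem[0x18..0x19] <- [28 79]
query mem[0x18]=0x28, mem[0x19]=0x79, mem[0x12]=0xa0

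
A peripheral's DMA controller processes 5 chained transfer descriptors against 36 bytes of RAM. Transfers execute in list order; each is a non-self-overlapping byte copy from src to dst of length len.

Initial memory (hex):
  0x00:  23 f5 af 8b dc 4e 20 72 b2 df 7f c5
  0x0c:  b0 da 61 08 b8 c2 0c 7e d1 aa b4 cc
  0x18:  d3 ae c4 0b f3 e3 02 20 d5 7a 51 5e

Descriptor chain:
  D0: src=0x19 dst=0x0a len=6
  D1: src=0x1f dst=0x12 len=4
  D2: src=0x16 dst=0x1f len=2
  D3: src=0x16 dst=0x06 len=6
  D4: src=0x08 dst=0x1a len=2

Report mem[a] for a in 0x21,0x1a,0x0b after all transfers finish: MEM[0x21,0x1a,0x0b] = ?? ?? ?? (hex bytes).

MEM[0x21,0x1a,0x0b] = 7a d3 0b

  after D0: wrote 6B at 0x0a = aec40bf3e302
  after D1: wrote 4B at 0x12 = 20d57a51
  after D2: wrote 2B at 0x1f = b4cc
  after D3: wrote 6B at 0x06 = b4ccd3aec40b
  after D4: wrote 2B at 0x1a = d3ae
query mem[0x21]=0x7a, mem[0x1a]=0xd3, mem[0x0b]=0x0b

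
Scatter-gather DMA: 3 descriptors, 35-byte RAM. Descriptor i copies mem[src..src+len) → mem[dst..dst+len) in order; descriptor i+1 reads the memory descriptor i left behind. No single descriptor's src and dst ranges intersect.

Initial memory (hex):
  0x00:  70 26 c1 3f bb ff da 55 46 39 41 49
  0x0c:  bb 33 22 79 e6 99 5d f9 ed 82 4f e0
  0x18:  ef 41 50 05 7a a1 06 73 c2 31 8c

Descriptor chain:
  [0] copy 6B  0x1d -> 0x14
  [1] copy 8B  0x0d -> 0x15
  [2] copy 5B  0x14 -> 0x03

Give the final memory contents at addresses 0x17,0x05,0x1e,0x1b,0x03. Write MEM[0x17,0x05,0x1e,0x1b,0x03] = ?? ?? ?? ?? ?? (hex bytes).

#0 dst[0x14+6] := {0xa1,0x06,0x73,0xc2,0x31,0x8c}
#1 dst[0x15+8] := {0x33,0x22,0x79,0xe6,0x99,0x5d,0xf9,0xa1}
#2 dst[0x03+5] := {0xa1,0x33,0x22,0x79,0xe6}
query mem[0x17]=0x79, mem[0x05]=0x22, mem[0x1e]=0x06, mem[0x1b]=0xf9, mem[0x03]=0xa1

MEM[0x17,0x05,0x1e,0x1b,0x03] = 79 22 06 f9 a1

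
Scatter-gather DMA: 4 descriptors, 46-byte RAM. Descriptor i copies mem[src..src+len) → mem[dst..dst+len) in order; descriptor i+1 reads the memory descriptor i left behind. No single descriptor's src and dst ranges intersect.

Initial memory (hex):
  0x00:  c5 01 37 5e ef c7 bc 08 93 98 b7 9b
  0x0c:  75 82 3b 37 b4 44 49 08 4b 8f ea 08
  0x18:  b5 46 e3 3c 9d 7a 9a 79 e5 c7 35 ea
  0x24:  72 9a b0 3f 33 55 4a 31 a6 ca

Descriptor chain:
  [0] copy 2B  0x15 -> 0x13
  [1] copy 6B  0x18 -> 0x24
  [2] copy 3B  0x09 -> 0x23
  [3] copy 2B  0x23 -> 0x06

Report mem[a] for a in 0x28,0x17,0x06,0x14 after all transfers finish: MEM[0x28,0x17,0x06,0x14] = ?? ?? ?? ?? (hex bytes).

[0] 0x15->0x13 len=2 : 8f ea
[1] 0x18->0x24 len=6 : b5 46 e3 3c 9d 7a
[2] 0x09->0x23 len=3 : 98 b7 9b
[3] 0x23->0x06 len=2 : 98 b7
query mem[0x28]=0x9d, mem[0x17]=0x08, mem[0x06]=0x98, mem[0x14]=0xea

MEM[0x28,0x17,0x06,0x14] = 9d 08 98 ea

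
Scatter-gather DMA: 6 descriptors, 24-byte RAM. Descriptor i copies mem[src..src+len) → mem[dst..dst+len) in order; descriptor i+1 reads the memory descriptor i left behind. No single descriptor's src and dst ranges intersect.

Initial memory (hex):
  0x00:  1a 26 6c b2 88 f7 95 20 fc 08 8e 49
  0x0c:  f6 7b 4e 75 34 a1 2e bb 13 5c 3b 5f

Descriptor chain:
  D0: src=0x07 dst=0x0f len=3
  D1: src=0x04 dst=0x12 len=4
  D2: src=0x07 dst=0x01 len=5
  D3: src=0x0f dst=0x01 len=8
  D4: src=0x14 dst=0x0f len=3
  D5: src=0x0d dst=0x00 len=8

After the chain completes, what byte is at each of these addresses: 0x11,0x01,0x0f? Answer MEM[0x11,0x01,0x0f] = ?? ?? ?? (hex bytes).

MEM[0x11,0x01,0x0f] = 3b 4e 95

#0 dst[0x0f+3] := {0x20,0xfc,0x08}
#1 dst[0x12+4] := {0x88,0xf7,0x95,0x20}
#2 dst[0x01+5] := {0x20,0xfc,0x08,0x8e,0x49}
#3 dst[0x01+8] := {0x20,0xfc,0x08,0x88,0xf7,0x95,0x20,0x3b}
#4 dst[0x0f+3] := {0x95,0x20,0x3b}
#5 dst[0x00+8] := {0x7b,0x4e,0x95,0x20,0x3b,0x88,0xf7,0x95}
query mem[0x11]=0x3b, mem[0x01]=0x4e, mem[0x0f]=0x95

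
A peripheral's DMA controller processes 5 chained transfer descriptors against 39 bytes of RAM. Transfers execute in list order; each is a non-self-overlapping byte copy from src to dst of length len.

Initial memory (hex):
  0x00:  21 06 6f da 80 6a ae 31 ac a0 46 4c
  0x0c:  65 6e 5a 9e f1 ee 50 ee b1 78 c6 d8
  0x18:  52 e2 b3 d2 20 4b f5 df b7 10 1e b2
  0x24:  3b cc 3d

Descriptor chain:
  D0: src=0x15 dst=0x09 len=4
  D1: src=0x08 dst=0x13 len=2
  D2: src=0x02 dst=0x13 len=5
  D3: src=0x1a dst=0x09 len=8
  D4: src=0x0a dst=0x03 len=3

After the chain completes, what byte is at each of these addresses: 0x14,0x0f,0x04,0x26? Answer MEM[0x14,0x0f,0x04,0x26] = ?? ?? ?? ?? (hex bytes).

D0: mem[0x09..0x0c] <- [78 c6 d8 52]
D1: mem[0x13..0x14] <- [ac 78]
D2: mem[0x13..0x17] <- [6f da 80 6a ae]
D3: mem[0x09..0x10] <- [b3 d2 20 4b f5 df b7 10]
D4: mem[0x03..0x05] <- [d2 20 4b]
query mem[0x14]=0xda, mem[0x0f]=0xb7, mem[0x04]=0x20, mem[0x26]=0x3d

MEM[0x14,0x0f,0x04,0x26] = da b7 20 3d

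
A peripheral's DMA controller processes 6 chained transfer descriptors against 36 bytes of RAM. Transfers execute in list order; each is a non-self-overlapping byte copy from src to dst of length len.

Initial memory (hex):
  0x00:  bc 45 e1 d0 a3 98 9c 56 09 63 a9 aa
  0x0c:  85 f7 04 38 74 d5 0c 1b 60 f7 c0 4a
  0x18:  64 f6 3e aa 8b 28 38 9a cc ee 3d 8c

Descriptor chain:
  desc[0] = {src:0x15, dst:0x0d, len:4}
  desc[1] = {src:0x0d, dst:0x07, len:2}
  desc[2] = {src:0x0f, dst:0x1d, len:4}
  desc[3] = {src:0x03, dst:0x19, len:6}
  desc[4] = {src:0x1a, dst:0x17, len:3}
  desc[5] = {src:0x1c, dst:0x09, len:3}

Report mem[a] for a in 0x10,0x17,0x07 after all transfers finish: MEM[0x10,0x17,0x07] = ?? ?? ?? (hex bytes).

#0 dst[0x0d+4] := {0xf7,0xc0,0x4a,0x64}
#1 dst[0x07+2] := {0xf7,0xc0}
#2 dst[0x1d+4] := {0x4a,0x64,0xd5,0x0c}
#3 dst[0x19+6] := {0xd0,0xa3,0x98,0x9c,0xf7,0xc0}
#4 dst[0x17+3] := {0xa3,0x98,0x9c}
#5 dst[0x09+3] := {0x9c,0xf7,0xc0}
query mem[0x10]=0x64, mem[0x17]=0xa3, mem[0x07]=0xf7

MEM[0x10,0x17,0x07] = 64 a3 f7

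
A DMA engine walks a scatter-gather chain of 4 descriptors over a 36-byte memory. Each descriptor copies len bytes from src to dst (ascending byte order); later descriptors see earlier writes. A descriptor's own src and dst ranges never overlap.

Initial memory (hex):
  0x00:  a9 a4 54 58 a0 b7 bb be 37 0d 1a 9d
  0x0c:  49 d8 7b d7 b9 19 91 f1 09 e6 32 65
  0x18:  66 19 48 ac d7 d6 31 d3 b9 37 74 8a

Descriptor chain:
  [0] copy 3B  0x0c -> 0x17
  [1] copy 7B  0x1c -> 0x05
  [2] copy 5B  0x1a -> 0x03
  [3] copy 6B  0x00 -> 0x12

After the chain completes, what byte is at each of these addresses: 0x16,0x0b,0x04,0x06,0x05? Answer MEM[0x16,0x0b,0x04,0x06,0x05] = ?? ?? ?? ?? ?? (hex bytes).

#0 dst[0x17+3] := {0x49,0xd8,0x7b}
#1 dst[0x05+7] := {0xd7,0xd6,0x31,0xd3,0xb9,0x37,0x74}
#2 dst[0x03+5] := {0x48,0xac,0xd7,0xd6,0x31}
#3 dst[0x12+6] := {0xa9,0xa4,0x54,0x48,0xac,0xd7}
query mem[0x16]=0xac, mem[0x0b]=0x74, mem[0x04]=0xac, mem[0x06]=0xd6, mem[0x05]=0xd7

MEM[0x16,0x0b,0x04,0x06,0x05] = ac 74 ac d6 d7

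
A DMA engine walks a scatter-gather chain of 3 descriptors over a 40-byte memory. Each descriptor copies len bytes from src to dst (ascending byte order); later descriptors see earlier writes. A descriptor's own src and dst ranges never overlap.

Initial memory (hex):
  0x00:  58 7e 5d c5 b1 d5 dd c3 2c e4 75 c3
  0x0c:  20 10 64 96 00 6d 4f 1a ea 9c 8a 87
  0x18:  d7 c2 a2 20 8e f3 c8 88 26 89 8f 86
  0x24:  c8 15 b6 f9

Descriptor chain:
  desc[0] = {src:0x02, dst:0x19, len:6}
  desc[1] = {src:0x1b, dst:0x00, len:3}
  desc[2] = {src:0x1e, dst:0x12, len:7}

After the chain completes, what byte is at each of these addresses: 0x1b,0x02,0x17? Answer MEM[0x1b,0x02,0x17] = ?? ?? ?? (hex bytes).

MEM[0x1b,0x02,0x17] = b1 dd 86

  after D0: wrote 6B at 0x19 = 5dc5b1d5ddc3
  after D1: wrote 3B at 0x00 = b1d5dd
  after D2: wrote 7B at 0x12 = c38826898f86c8
query mem[0x1b]=0xb1, mem[0x02]=0xdd, mem[0x17]=0x86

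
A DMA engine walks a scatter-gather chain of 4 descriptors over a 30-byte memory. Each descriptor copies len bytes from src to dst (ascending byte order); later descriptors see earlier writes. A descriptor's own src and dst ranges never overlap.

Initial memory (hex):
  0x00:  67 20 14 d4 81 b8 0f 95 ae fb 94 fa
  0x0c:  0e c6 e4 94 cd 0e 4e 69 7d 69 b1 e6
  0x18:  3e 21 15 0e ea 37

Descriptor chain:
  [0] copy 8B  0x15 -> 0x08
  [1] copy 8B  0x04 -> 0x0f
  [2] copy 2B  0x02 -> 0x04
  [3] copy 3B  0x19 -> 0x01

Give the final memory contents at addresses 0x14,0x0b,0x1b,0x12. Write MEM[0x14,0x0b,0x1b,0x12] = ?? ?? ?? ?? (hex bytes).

D0: mem[0x08..0x0f] <- [69 b1 e6 3e 21 15 0e ea]
D1: mem[0x0f..0x16] <- [81 b8 0f 95 69 b1 e6 3e]
D2: mem[0x04..0x05] <- [14 d4]
D3: mem[0x01..0x03] <- [21 15 0e]
query mem[0x14]=0xb1, mem[0x0b]=0x3e, mem[0x1b]=0x0e, mem[0x12]=0x95

MEM[0x14,0x0b,0x1b,0x12] = b1 3e 0e 95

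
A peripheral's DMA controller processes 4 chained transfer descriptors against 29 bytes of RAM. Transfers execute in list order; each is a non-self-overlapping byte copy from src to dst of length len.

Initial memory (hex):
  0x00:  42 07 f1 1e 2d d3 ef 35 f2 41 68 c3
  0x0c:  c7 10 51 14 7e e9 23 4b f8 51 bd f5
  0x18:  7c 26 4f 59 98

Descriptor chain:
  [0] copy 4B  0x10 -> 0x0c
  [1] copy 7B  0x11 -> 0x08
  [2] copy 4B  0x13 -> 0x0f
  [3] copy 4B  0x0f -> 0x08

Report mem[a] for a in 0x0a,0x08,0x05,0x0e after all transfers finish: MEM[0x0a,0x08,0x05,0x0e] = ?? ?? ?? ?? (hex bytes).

MEM[0x0a,0x08,0x05,0x0e] = 51 4b d3 f5

[0] 0x10->0x0c len=4 : 7e e9 23 4b
[1] 0x11->0x08 len=7 : e9 23 4b f8 51 bd f5
[2] 0x13->0x0f len=4 : 4b f8 51 bd
[3] 0x0f->0x08 len=4 : 4b f8 51 bd
query mem[0x0a]=0x51, mem[0x08]=0x4b, mem[0x05]=0xd3, mem[0x0e]=0xf5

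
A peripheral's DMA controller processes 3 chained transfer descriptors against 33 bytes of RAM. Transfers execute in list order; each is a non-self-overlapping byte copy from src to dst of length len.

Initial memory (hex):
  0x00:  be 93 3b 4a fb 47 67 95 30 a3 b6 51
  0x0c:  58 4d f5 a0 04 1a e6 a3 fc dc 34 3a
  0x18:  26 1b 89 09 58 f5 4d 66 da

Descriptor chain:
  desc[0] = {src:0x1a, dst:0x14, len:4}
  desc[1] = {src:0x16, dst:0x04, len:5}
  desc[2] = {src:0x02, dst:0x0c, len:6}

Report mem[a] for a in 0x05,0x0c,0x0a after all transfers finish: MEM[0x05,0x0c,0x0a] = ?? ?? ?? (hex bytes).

  after D0: wrote 4B at 0x14 = 890958f5
  after D1: wrote 5B at 0x04 = 58f5261b89
  after D2: wrote 6B at 0x0c = 3b4a58f5261b
query mem[0x05]=0xf5, mem[0x0c]=0x3b, mem[0x0a]=0xb6

MEM[0x05,0x0c,0x0a] = f5 3b b6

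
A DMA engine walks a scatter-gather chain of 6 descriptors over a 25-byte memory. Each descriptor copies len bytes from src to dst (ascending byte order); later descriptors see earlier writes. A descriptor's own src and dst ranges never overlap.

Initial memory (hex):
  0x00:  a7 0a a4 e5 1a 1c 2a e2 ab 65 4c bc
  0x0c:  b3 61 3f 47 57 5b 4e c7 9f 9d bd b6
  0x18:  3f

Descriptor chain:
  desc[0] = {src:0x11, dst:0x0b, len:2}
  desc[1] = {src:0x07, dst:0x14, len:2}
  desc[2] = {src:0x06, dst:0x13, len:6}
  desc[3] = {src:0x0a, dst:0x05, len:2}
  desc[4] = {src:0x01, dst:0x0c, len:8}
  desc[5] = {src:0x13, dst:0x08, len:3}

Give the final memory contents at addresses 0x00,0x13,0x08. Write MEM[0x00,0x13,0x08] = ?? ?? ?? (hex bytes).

#0 dst[0x0b+2] := {0x5b,0x4e}
#1 dst[0x14+2] := {0xe2,0xab}
#2 dst[0x13+6] := {0x2a,0xe2,0xab,0x65,0x4c,0x5b}
#3 dst[0x05+2] := {0x4c,0x5b}
#4 dst[0x0c+8] := {0x0a,0xa4,0xe5,0x1a,0x4c,0x5b,0xe2,0xab}
#5 dst[0x08+3] := {0xab,0xe2,0xab}
query mem[0x00]=0xa7, mem[0x13]=0xab, mem[0x08]=0xab

MEM[0x00,0x13,0x08] = a7 ab ab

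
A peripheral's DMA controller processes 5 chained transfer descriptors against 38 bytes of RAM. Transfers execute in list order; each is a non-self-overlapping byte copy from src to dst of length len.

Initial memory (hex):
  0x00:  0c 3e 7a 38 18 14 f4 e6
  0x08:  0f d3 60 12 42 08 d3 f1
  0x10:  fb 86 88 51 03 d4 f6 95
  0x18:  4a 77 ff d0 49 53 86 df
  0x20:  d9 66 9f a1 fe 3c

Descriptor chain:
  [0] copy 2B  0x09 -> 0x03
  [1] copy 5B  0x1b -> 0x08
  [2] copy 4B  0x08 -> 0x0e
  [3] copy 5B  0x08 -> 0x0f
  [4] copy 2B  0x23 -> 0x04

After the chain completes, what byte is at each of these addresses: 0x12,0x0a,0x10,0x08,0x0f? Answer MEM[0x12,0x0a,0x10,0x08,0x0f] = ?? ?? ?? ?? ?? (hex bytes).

D0: mem[0x03..0x04] <- [d3 60]
D1: mem[0x08..0x0c] <- [d0 49 53 86 df]
D2: mem[0x0e..0x11] <- [d0 49 53 86]
D3: mem[0x0f..0x13] <- [d0 49 53 86 df]
D4: mem[0x04..0x05] <- [a1 fe]
query mem[0x12]=0x86, mem[0x0a]=0x53, mem[0x10]=0x49, mem[0x08]=0xd0, mem[0x0f]=0xd0

MEM[0x12,0x0a,0x10,0x08,0x0f] = 86 53 49 d0 d0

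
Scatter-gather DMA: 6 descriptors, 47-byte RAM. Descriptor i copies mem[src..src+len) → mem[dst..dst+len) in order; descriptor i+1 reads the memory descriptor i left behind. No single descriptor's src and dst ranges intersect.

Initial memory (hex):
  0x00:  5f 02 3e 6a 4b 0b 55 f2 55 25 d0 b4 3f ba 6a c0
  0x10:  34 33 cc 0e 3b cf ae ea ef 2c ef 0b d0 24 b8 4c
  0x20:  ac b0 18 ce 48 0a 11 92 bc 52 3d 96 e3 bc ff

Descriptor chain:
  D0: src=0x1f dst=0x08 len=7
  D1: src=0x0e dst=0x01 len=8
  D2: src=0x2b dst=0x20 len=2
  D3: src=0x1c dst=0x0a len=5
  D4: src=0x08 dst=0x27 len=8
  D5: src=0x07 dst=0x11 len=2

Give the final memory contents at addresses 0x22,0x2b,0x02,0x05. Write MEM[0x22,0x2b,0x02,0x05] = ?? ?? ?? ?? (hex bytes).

[0] 0x1f->0x08 len=7 : 4c ac b0 18 ce 48 0a
[1] 0x0e->0x01 len=8 : 0a c0 34 33 cc 0e 3b cf
[2] 0x2b->0x20 len=2 : 96 e3
[3] 0x1c->0x0a len=5 : d0 24 b8 4c 96
[4] 0x08->0x27 len=8 : cf ac d0 24 b8 4c 96 c0
[5] 0x07->0x11 len=2 : 3b cf
query mem[0x22]=0x18, mem[0x2b]=0xb8, mem[0x02]=0xc0, mem[0x05]=0xcc

MEM[0x22,0x2b,0x02,0x05] = 18 b8 c0 cc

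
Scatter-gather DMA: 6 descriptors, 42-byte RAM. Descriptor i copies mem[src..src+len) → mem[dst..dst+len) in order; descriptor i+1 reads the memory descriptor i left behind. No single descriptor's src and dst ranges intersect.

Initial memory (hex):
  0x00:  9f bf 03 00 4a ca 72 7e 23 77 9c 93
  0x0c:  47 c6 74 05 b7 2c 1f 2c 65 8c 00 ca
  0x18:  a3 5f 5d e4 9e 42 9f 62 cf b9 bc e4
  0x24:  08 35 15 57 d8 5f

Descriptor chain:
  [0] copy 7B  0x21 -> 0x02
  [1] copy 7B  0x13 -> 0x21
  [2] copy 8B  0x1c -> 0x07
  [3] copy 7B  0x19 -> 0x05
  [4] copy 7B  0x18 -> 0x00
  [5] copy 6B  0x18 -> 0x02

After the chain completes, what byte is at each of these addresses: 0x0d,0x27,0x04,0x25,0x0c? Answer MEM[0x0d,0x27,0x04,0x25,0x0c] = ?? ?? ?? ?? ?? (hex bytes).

MEM[0x0d,0x27,0x04,0x25,0x0c] = 65 5f 5d ca 2c

[0] 0x21->0x02 len=7 : b9 bc e4 08 35 15 57
[1] 0x13->0x21 len=7 : 2c 65 8c 00 ca a3 5f
[2] 0x1c->0x07 len=8 : 9e 42 9f 62 cf 2c 65 8c
[3] 0x19->0x05 len=7 : 5f 5d e4 9e 42 9f 62
[4] 0x18->0x00 len=7 : a3 5f 5d e4 9e 42 9f
[5] 0x18->0x02 len=6 : a3 5f 5d e4 9e 42
query mem[0x0d]=0x65, mem[0x27]=0x5f, mem[0x04]=0x5d, mem[0x25]=0xca, mem[0x0c]=0x2c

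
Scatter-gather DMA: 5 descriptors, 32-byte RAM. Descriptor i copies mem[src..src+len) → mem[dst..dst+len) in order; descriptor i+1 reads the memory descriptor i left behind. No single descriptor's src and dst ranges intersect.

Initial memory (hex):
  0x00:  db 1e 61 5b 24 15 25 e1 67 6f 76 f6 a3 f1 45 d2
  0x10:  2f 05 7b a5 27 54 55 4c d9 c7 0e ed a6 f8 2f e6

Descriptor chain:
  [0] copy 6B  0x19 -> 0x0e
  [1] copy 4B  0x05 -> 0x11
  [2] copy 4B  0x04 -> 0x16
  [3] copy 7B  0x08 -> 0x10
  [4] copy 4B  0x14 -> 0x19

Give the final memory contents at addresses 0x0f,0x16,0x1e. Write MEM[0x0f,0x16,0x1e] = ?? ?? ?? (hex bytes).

[0] 0x19->0x0e len=6 : c7 0e ed a6 f8 2f
[1] 0x05->0x11 len=4 : 15 25 e1 67
[2] 0x04->0x16 len=4 : 24 15 25 e1
[3] 0x08->0x10 len=7 : 67 6f 76 f6 a3 f1 c7
[4] 0x14->0x19 len=4 : a3 f1 c7 15
query mem[0x0f]=0x0e, mem[0x16]=0xc7, mem[0x1e]=0x2f

MEM[0x0f,0x16,0x1e] = 0e c7 2f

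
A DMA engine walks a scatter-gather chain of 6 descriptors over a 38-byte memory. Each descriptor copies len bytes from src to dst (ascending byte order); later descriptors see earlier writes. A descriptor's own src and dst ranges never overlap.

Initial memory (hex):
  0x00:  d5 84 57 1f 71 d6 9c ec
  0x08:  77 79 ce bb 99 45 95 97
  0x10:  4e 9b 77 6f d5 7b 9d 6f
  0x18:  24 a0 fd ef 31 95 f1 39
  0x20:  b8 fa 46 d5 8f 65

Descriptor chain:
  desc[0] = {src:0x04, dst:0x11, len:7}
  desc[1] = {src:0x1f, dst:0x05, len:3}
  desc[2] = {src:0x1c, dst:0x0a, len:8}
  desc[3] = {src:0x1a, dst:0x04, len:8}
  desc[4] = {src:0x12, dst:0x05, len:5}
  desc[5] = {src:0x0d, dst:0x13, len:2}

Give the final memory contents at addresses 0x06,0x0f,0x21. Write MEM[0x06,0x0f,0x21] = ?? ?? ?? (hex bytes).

MEM[0x06,0x0f,0x21] = 9c fa fa

#0 dst[0x11+7] := {0x71,0xd6,0x9c,0xec,0x77,0x79,0xce}
#1 dst[0x05+3] := {0x39,0xb8,0xfa}
#2 dst[0x0a+8] := {0x31,0x95,0xf1,0x39,0xb8,0xfa,0x46,0xd5}
#3 dst[0x04+8] := {0xfd,0xef,0x31,0x95,0xf1,0x39,0xb8,0xfa}
#4 dst[0x05+5] := {0xd6,0x9c,0xec,0x77,0x79}
#5 dst[0x13+2] := {0x39,0xb8}
query mem[0x06]=0x9c, mem[0x0f]=0xfa, mem[0x21]=0xfa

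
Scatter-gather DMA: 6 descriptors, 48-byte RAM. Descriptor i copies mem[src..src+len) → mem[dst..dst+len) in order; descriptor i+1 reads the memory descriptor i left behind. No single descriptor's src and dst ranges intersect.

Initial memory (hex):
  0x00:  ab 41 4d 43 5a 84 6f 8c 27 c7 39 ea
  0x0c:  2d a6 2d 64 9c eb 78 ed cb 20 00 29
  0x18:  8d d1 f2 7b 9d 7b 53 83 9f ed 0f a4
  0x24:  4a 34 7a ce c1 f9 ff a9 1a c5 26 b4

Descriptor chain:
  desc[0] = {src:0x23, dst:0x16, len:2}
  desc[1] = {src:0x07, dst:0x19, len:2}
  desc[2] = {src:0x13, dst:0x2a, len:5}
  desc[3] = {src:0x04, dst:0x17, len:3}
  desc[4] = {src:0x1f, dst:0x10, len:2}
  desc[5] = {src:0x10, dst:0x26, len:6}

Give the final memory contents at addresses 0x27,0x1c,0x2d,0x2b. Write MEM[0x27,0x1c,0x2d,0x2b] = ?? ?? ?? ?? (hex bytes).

  after D0: wrote 2B at 0x16 = a44a
  after D1: wrote 2B at 0x19 = 8c27
  after D2: wrote 5B at 0x2a = edcb20a44a
  after D3: wrote 3B at 0x17 = 5a846f
  after D4: wrote 2B at 0x10 = 839f
  after D5: wrote 6B at 0x26 = 839f78edcb20
query mem[0x27]=0x9f, mem[0x1c]=0x9d, mem[0x2d]=0xa4, mem[0x2b]=0x20

MEM[0x27,0x1c,0x2d,0x2b] = 9f 9d a4 20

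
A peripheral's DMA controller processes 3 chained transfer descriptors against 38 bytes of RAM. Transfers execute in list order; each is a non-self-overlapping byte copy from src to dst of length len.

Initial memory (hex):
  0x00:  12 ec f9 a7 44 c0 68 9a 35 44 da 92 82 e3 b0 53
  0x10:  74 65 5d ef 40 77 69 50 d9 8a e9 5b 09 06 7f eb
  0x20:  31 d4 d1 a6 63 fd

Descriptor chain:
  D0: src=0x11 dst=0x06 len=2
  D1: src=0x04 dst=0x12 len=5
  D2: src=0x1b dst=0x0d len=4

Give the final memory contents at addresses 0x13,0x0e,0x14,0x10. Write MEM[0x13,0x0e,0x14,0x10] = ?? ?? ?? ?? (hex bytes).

MEM[0x13,0x0e,0x14,0x10] = c0 09 65 7f

  after D0: wrote 2B at 0x06 = 655d
  after D1: wrote 5B at 0x12 = 44c0655d35
  after D2: wrote 4B at 0x0d = 5b09067f
query mem[0x13]=0xc0, mem[0x0e]=0x09, mem[0x14]=0x65, mem[0x10]=0x7f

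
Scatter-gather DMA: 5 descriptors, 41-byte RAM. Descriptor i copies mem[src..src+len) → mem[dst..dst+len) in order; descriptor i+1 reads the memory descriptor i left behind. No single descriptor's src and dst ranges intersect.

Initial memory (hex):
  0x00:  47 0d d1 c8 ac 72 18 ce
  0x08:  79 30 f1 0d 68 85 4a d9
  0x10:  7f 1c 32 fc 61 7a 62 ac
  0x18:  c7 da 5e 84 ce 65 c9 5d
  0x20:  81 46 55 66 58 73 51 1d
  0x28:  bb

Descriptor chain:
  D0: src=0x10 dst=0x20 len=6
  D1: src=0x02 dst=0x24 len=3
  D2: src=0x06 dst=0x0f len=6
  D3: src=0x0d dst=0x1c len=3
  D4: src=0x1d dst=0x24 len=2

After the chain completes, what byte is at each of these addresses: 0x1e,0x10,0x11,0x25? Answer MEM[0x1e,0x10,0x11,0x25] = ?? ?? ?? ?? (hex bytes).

MEM[0x1e,0x10,0x11,0x25] = 18 ce 79 18

[0] 0x10->0x20 len=6 : 7f 1c 32 fc 61 7a
[1] 0x02->0x24 len=3 : d1 c8 ac
[2] 0x06->0x0f len=6 : 18 ce 79 30 f1 0d
[3] 0x0d->0x1c len=3 : 85 4a 18
[4] 0x1d->0x24 len=2 : 4a 18
query mem[0x1e]=0x18, mem[0x10]=0xce, mem[0x11]=0x79, mem[0x25]=0x18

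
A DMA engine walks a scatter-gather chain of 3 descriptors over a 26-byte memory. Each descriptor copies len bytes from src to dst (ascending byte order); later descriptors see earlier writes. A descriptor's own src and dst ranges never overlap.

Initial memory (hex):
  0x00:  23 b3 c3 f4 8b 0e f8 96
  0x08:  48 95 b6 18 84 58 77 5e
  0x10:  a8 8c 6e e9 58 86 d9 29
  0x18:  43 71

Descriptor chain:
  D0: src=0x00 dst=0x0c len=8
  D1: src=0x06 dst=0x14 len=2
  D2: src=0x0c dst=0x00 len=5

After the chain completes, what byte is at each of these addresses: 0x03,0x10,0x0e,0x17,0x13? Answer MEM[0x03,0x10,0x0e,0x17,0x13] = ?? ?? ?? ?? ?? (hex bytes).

MEM[0x03,0x10,0x0e,0x17,0x13] = f4 8b c3 29 96

#0 dst[0x0c+8] := {0x23,0xb3,0xc3,0xf4,0x8b,0x0e,0xf8,0x96}
#1 dst[0x14+2] := {0xf8,0x96}
#2 dst[0x00+5] := {0x23,0xb3,0xc3,0xf4,0x8b}
query mem[0x03]=0xf4, mem[0x10]=0x8b, mem[0x0e]=0xc3, mem[0x17]=0x29, mem[0x13]=0x96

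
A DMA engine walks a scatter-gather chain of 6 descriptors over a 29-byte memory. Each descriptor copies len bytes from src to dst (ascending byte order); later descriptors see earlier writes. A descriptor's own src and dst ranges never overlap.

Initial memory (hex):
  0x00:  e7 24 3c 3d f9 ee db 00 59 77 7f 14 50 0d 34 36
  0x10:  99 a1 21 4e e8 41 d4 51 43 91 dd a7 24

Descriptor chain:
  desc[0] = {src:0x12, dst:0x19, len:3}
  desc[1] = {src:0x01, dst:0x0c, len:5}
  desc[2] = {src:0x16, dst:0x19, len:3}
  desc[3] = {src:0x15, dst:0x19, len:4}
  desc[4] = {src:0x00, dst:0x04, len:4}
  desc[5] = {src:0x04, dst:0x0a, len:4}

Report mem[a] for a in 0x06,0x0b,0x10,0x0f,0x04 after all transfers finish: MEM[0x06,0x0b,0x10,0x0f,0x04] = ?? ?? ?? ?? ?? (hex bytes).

D0: mem[0x19..0x1b] <- [21 4e e8]
D1: mem[0x0c..0x10] <- [24 3c 3d f9 ee]
D2: mem[0x19..0x1b] <- [d4 51 43]
D3: mem[0x19..0x1c] <- [41 d4 51 43]
D4: mem[0x04..0x07] <- [e7 24 3c 3d]
D5: mem[0x0a..0x0d] <- [e7 24 3c 3d]
query mem[0x06]=0x3c, mem[0x0b]=0x24, mem[0x10]=0xee, mem[0x0f]=0xf9, mem[0x04]=0xe7

MEM[0x06,0x0b,0x10,0x0f,0x04] = 3c 24 ee f9 e7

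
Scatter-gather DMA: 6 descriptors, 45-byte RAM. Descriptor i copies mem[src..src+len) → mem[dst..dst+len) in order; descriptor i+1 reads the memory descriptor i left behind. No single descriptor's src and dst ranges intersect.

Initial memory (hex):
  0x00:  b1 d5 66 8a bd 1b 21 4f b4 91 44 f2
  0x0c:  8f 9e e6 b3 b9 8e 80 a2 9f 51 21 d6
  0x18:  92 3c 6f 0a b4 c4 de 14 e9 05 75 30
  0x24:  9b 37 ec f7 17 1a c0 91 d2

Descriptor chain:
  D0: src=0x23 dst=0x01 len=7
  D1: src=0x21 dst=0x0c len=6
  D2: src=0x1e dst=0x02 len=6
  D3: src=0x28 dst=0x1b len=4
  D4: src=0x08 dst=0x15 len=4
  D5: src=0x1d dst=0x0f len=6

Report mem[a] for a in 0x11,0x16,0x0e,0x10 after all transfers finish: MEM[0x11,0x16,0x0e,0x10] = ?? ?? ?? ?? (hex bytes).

  after D0: wrote 7B at 0x01 = 309b37ecf7171a
  after D1: wrote 6B at 0x0c = 0575309b37ec
  after D2: wrote 6B at 0x02 = de14e9057530
  after D3: wrote 4B at 0x1b = 171ac091
  after D4: wrote 4B at 0x15 = b49144f2
  after D5: wrote 6B at 0x0f = c09114e90575
query mem[0x11]=0x14, mem[0x16]=0x91, mem[0x0e]=0x30, mem[0x10]=0x91

MEM[0x11,0x16,0x0e,0x10] = 14 91 30 91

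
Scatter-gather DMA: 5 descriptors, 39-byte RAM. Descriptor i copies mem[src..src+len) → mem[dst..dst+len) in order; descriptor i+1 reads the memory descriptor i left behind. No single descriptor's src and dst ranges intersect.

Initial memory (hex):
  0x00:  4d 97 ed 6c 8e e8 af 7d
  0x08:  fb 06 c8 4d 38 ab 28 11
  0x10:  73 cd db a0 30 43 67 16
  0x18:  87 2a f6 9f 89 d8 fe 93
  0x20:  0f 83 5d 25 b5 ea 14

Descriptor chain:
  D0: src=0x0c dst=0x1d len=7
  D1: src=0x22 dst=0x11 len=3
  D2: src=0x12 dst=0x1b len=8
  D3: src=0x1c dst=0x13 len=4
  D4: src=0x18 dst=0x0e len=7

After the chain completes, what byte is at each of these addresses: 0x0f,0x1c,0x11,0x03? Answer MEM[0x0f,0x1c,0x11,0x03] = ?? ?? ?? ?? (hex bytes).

MEM[0x0f,0x1c,0x11,0x03] = 2a b5 db 6c

D0: mem[0x1d..0x23] <- [38 ab 28 11 73 cd db]
D1: mem[0x11..0x13] <- [cd db b5]
D2: mem[0x1b..0x22] <- [db b5 30 43 67 16 87 2a]
D3: mem[0x13..0x16] <- [b5 30 43 67]
D4: mem[0x0e..0x14] <- [87 2a f6 db b5 30 43]
query mem[0x0f]=0x2a, mem[0x1c]=0xb5, mem[0x11]=0xdb, mem[0x03]=0x6c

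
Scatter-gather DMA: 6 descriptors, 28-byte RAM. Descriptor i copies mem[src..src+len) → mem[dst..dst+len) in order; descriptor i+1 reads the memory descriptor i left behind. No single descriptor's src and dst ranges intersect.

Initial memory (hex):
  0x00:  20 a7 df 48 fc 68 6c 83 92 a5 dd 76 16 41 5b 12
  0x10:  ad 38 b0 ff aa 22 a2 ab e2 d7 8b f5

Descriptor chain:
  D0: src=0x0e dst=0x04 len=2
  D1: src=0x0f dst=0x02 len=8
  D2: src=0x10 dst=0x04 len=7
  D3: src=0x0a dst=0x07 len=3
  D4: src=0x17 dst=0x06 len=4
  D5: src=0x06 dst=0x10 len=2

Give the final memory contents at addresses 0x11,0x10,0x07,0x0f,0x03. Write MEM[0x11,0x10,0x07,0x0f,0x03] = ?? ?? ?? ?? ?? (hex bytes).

  after D0: wrote 2B at 0x04 = 5b12
  after D1: wrote 8B at 0x02 = 12ad38b0ffaa22a2
  after D2: wrote 7B at 0x04 = ad38b0ffaa22a2
  after D3: wrote 3B at 0x07 = a27616
  after D4: wrote 4B at 0x06 = abe2d78b
  after D5: wrote 2B at 0x10 = abe2
query mem[0x11]=0xe2, mem[0x10]=0xab, mem[0x07]=0xe2, mem[0x0f]=0x12, mem[0x03]=0xad

MEM[0x11,0x10,0x07,0x0f,0x03] = e2 ab e2 12 ad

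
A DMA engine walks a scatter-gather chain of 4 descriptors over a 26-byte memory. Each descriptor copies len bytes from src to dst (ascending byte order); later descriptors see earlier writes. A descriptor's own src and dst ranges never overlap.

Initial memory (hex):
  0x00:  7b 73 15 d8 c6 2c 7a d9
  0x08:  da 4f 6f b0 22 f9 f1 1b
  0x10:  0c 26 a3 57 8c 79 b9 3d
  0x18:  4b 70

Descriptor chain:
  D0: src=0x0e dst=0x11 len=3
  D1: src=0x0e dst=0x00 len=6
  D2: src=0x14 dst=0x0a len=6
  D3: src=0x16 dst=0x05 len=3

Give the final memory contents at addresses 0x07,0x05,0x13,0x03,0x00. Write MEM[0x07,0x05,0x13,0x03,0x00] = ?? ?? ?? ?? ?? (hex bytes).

MEM[0x07,0x05,0x13,0x03,0x00] = 4b b9 0c f1 f1

  after D0: wrote 3B at 0x11 = f11b0c
  after D1: wrote 6B at 0x00 = f11b0cf11b0c
  after D2: wrote 6B at 0x0a = 8c79b93d4b70
  after D3: wrote 3B at 0x05 = b93d4b
query mem[0x07]=0x4b, mem[0x05]=0xb9, mem[0x13]=0x0c, mem[0x03]=0xf1, mem[0x00]=0xf1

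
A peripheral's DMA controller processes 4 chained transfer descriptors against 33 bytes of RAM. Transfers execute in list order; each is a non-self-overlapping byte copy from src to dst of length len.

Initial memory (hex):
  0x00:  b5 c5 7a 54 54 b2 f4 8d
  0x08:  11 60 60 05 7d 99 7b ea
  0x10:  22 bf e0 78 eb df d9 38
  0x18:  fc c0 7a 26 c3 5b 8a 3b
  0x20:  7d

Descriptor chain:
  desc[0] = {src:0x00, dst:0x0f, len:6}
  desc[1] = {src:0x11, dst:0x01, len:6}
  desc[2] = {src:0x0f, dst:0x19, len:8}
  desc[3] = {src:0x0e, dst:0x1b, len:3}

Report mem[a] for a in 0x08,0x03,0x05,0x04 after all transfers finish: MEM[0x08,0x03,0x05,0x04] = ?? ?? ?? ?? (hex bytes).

  after D0: wrote 6B at 0x0f = b5c57a5454b2
  after D1: wrote 6B at 0x01 = 7a5454b2dfd9
  after D2: wrote 8B at 0x19 = b5c57a5454b2dfd9
  after D3: wrote 3B at 0x1b = 7bb5c5
query mem[0x08]=0x11, mem[0x03]=0x54, mem[0x05]=0xdf, mem[0x04]=0xb2

MEM[0x08,0x03,0x05,0x04] = 11 54 df b2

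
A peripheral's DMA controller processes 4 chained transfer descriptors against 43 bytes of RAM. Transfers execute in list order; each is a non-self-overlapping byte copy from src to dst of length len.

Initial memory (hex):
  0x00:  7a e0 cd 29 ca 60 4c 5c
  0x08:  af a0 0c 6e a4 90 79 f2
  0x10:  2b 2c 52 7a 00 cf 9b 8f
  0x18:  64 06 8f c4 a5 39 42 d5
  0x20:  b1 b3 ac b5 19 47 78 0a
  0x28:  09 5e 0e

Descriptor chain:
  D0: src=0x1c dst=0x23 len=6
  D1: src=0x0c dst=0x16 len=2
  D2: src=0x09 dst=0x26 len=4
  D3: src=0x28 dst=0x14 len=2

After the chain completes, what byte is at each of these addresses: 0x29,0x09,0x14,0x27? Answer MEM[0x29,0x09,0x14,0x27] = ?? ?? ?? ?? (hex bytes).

MEM[0x29,0x09,0x14,0x27] = a4 a0 6e 0c

[0] 0x1c->0x23 len=6 : a5 39 42 d5 b1 b3
[1] 0x0c->0x16 len=2 : a4 90
[2] 0x09->0x26 len=4 : a0 0c 6e a4
[3] 0x28->0x14 len=2 : 6e a4
query mem[0x29]=0xa4, mem[0x09]=0xa0, mem[0x14]=0x6e, mem[0x27]=0x0c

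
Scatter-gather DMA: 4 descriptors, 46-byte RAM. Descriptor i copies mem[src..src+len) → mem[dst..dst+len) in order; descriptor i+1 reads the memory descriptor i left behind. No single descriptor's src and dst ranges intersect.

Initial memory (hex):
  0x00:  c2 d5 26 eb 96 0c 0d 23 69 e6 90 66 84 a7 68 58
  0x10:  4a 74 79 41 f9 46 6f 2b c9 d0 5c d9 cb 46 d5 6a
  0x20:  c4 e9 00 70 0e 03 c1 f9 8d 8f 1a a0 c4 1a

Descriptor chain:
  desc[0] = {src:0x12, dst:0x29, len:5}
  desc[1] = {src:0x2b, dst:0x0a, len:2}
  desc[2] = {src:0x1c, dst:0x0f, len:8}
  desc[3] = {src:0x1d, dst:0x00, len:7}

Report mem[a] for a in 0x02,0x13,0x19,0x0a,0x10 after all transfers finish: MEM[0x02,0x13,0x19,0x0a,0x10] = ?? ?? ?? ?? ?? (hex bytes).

MEM[0x02,0x13,0x19,0x0a,0x10] = 6a c4 d0 f9 46

[0] 0x12->0x29 len=5 : 79 41 f9 46 6f
[1] 0x2b->0x0a len=2 : f9 46
[2] 0x1c->0x0f len=8 : cb 46 d5 6a c4 e9 00 70
[3] 0x1d->0x00 len=7 : 46 d5 6a c4 e9 00 70
query mem[0x02]=0x6a, mem[0x13]=0xc4, mem[0x19]=0xd0, mem[0x0a]=0xf9, mem[0x10]=0x46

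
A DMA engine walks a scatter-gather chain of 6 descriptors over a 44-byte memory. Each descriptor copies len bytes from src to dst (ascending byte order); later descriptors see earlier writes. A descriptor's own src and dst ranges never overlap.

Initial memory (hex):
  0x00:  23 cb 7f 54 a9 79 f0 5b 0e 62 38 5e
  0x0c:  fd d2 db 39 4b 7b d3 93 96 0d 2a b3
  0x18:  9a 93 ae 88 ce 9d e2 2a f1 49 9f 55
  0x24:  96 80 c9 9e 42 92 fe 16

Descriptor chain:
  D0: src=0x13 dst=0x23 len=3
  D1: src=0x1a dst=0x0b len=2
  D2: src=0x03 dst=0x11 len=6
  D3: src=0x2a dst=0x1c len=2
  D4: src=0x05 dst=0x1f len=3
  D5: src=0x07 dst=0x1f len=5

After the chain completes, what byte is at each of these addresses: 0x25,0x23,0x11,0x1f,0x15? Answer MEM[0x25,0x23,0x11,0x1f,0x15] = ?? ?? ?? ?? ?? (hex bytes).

#0 dst[0x23+3] := {0x93,0x96,0x0d}
#1 dst[0x0b+2] := {0xae,0x88}
#2 dst[0x11+6] := {0x54,0xa9,0x79,0xf0,0x5b,0x0e}
#3 dst[0x1c+2] := {0xfe,0x16}
#4 dst[0x1f+3] := {0x79,0xf0,0x5b}
#5 dst[0x1f+5] := {0x5b,0x0e,0x62,0x38,0xae}
query mem[0x25]=0x0d, mem[0x23]=0xae, mem[0x11]=0x54, mem[0x1f]=0x5b, mem[0x15]=0x5b

MEM[0x25,0x23,0x11,0x1f,0x15] = 0d ae 54 5b 5b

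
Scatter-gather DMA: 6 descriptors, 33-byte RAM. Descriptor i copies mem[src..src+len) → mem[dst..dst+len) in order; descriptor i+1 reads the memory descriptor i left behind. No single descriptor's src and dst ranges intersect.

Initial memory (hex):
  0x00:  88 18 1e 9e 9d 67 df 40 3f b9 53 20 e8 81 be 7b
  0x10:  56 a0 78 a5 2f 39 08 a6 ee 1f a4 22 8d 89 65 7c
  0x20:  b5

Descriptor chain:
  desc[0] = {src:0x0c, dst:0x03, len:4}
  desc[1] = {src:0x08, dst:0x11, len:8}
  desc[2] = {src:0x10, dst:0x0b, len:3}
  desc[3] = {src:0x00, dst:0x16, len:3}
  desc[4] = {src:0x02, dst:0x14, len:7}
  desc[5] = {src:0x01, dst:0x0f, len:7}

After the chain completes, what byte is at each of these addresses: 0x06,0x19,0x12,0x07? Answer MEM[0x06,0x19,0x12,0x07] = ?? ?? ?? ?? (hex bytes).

[0] 0x0c->0x03 len=4 : e8 81 be 7b
[1] 0x08->0x11 len=8 : 3f b9 53 20 e8 81 be 7b
[2] 0x10->0x0b len=3 : 56 3f b9
[3] 0x00->0x16 len=3 : 88 18 1e
[4] 0x02->0x14 len=7 : 1e e8 81 be 7b 40 3f
[5] 0x01->0x0f len=7 : 18 1e e8 81 be 7b 40
query mem[0x06]=0x7b, mem[0x19]=0x40, mem[0x12]=0x81, mem[0x07]=0x40

MEM[0x06,0x19,0x12,0x07] = 7b 40 81 40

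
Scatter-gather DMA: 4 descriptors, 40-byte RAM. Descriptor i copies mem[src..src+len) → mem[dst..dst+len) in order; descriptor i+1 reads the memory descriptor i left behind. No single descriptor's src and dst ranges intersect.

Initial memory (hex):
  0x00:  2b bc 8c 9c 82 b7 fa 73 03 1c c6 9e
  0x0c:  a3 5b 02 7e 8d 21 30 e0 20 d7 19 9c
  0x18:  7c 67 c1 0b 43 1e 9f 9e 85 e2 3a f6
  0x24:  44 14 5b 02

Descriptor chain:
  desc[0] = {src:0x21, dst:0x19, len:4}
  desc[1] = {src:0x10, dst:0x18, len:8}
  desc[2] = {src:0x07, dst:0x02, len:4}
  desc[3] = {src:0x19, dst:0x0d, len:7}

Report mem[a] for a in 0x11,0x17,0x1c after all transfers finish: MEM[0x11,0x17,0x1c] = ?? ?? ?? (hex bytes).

D0: mem[0x19..0x1c] <- [e2 3a f6 44]
D1: mem[0x18..0x1f] <- [8d 21 30 e0 20 d7 19 9c]
D2: mem[0x02..0x05] <- [73 03 1c c6]
D3: mem[0x0d..0x13] <- [21 30 e0 20 d7 19 9c]
query mem[0x11]=0xd7, mem[0x17]=0x9c, mem[0x1c]=0x20

MEM[0x11,0x17,0x1c] = d7 9c 20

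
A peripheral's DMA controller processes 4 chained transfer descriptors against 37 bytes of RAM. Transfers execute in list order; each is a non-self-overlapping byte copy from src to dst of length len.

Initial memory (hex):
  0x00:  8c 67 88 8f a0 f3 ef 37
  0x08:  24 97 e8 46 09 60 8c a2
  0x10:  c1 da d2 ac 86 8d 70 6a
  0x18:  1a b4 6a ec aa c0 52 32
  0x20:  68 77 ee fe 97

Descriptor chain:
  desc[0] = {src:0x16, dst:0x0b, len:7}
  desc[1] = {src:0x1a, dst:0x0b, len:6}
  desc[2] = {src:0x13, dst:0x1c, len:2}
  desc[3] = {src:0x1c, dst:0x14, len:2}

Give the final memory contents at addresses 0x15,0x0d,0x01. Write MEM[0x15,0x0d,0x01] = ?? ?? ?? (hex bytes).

MEM[0x15,0x0d,0x01] = 86 aa 67

  after D0: wrote 7B at 0x0b = 706a1ab46aecaa
  after D1: wrote 6B at 0x0b = 6aecaac05232
  after D2: wrote 2B at 0x1c = ac86
  after D3: wrote 2B at 0x14 = ac86
query mem[0x15]=0x86, mem[0x0d]=0xaa, mem[0x01]=0x67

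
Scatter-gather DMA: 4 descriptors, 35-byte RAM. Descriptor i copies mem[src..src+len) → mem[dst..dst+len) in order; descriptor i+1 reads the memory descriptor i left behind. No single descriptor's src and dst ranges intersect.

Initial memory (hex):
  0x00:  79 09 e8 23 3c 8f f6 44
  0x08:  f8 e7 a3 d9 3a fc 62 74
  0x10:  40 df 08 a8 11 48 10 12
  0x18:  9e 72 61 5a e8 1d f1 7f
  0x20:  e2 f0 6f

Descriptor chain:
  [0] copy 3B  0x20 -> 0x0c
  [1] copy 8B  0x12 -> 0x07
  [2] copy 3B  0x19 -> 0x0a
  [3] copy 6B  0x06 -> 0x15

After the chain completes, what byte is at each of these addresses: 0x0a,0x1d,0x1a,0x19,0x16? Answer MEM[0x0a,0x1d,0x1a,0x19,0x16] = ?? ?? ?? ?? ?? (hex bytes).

[0] 0x20->0x0c len=3 : e2 f0 6f
[1] 0x12->0x07 len=8 : 08 a8 11 48 10 12 9e 72
[2] 0x19->0x0a len=3 : 72 61 5a
[3] 0x06->0x15 len=6 : f6 08 a8 11 72 61
query mem[0x0a]=0x72, mem[0x1d]=0x1d, mem[0x1a]=0x61, mem[0x19]=0x72, mem[0x16]=0x08

MEM[0x0a,0x1d,0x1a,0x19,0x16] = 72 1d 61 72 08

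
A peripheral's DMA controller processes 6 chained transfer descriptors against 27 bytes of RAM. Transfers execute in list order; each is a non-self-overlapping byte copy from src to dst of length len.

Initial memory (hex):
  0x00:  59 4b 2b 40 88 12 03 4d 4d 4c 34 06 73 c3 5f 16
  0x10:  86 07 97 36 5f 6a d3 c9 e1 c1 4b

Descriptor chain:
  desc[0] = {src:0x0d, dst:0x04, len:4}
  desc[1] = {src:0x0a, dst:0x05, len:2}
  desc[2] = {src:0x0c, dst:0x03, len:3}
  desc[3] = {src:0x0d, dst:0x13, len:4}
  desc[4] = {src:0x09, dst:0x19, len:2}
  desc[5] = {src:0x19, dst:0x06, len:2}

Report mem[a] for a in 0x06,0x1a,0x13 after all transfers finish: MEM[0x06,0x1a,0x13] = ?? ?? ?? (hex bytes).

[0] 0x0d->0x04 len=4 : c3 5f 16 86
[1] 0x0a->0x05 len=2 : 34 06
[2] 0x0c->0x03 len=3 : 73 c3 5f
[3] 0x0d->0x13 len=4 : c3 5f 16 86
[4] 0x09->0x19 len=2 : 4c 34
[5] 0x19->0x06 len=2 : 4c 34
query mem[0x06]=0x4c, mem[0x1a]=0x34, mem[0x13]=0xc3

MEM[0x06,0x1a,0x13] = 4c 34 c3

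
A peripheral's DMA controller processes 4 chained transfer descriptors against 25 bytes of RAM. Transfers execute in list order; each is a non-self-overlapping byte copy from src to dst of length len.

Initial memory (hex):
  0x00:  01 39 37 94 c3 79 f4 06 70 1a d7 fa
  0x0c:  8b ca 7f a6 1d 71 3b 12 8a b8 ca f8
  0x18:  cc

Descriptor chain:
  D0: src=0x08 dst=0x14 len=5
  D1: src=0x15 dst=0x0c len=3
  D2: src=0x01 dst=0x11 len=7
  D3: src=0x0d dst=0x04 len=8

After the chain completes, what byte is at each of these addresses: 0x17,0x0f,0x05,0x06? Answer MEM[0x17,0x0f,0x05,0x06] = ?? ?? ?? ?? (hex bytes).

MEM[0x17,0x0f,0x05,0x06] = 06 a6 fa a6

[0] 0x08->0x14 len=5 : 70 1a d7 fa 8b
[1] 0x15->0x0c len=3 : 1a d7 fa
[2] 0x01->0x11 len=7 : 39 37 94 c3 79 f4 06
[3] 0x0d->0x04 len=8 : d7 fa a6 1d 39 37 94 c3
query mem[0x17]=0x06, mem[0x0f]=0xa6, mem[0x05]=0xfa, mem[0x06]=0xa6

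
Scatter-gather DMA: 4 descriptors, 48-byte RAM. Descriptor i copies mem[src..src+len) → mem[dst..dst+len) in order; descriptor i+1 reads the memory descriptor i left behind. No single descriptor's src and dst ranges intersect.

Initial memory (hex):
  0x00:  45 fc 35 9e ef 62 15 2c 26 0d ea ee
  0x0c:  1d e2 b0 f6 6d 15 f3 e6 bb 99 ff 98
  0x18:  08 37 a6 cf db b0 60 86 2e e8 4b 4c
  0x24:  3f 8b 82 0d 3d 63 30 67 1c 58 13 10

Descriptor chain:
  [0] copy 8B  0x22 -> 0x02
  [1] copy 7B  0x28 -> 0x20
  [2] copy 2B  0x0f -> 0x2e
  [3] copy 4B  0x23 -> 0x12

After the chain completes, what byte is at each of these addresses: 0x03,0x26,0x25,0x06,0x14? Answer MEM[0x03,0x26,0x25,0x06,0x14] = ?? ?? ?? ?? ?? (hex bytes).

#0 dst[0x02+8] := {0x4b,0x4c,0x3f,0x8b,0x82,0x0d,0x3d,0x63}
#1 dst[0x20+7] := {0x3d,0x63,0x30,0x67,0x1c,0x58,0x13}
#2 dst[0x2e+2] := {0xf6,0x6d}
#3 dst[0x12+4] := {0x67,0x1c,0x58,0x13}
query mem[0x03]=0x4c, mem[0x26]=0x13, mem[0x25]=0x58, mem[0x06]=0x82, mem[0x14]=0x58

MEM[0x03,0x26,0x25,0x06,0x14] = 4c 13 58 82 58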